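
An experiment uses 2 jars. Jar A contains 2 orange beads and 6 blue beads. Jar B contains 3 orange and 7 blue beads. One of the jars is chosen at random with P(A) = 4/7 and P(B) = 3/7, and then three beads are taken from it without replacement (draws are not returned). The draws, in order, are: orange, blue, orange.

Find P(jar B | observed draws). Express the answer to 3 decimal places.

0.551

The likelihood of the observed sequence under each hypothesis: P(data | jar A) = (2/8)(6/7)(1/6) = 0.035714; P(data | jar B) = (3/10)(7/9)(2/8) = 0.058333.
Weighting by the prior gives 4/7 · 0.035714 = 0.020408, 3/7 · 0.058333 = 0.025; with total 0.045408.
By Bayes' rule, P(jar B | data) = (0.025) / (0.045408) = 0.55056.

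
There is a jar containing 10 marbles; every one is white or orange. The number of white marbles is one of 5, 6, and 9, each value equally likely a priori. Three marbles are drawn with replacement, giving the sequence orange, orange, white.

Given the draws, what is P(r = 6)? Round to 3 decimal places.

0.417

The likelihood of the observed sequence under each hypothesis: P(data | r = 5) = (5/10)(5/10)(5/10) = 1/8; P(data | r = 6) = (4/10)(4/10)(6/10) = 12/125; P(data | r = 9) = (1/10)(1/10)(9/10) = 9/1000.
Weighting by the prior gives 1/3 · 1/8 = 1/24, 1/3 · 12/125 = 4/125, 1/3 · 9/1000 = 3/1000; summing to 23/300.
So P(r = 6 | data) = (4/125) / (23/300) = 48/115.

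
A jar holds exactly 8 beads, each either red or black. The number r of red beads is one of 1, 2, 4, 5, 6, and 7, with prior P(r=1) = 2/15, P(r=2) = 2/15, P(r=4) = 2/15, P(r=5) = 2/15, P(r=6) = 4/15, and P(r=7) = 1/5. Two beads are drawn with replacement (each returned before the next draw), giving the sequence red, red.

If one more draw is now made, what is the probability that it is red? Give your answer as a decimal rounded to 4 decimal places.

0.7471

Under each hypothesis, the probability of the observed sequence is: P(data | r = 1) = (1/8)(1/8) = 1/64; P(data | r = 2) = (2/8)(2/8) = 1/16; P(data | r = 4) = (4/8)(4/8) = 1/4; P(data | r = 5) = (5/8)(5/8) = 25/64; P(data | r = 6) = (6/8)(6/8) = 9/16; P(data | r = 7) = (7/8)(7/8) = 49/64.
The prior-weighted likelihoods are 2/15 · 1/64 = 1/480, 2/15 · 1/16 = 1/120, 2/15 · 1/4 = 1/30, 2/15 · 25/64 = 5/96, 4/15 · 9/16 = 3/20, 1/5 · 49/64 = 49/320; with total 383/960.
Dividing through by the total gives posterior P(r = 1 | data) = 0.0052219, P(r = 2 | data) = 0.020888, P(r = 4 | data) = 0.083551, P(r = 5 | data) = 0.13055, P(r = 6 | data) = 0.37598, P(r = 7 | data) = 0.38381.
The predictive probability is P(red next | data) = (1/8)(0.0052219) + (1/4)(0.020888) + (1/2)(0.083551) + (5/8)(0.13055) + (3/4)(0.37598) + (7/8)(0.38381) = 0.74706.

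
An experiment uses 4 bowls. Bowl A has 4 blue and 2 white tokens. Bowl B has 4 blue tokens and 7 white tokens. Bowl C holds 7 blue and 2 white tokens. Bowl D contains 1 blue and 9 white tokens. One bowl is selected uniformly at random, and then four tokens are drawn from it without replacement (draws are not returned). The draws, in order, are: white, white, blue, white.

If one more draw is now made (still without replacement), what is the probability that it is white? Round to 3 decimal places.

For each hypothesis, P(data | H) works out to: P(data | bowl A) = (2/6)(1/5)(4/4)(0/3) = 0; P(data | bowl B) = (7/11)(6/10)(4/9)(5/8) = 7/66; P(data | bowl C) = (2/9)(1/8)(7/7)(0/6) = 0; P(data | bowl D) = (9/10)(8/9)(1/8)(7/7) = 1/10.
The prior-weighted likelihoods are 1/4 · 0 = 0, 1/4 · 7/66 = 7/264, 1/4 · 0 = 0, 1/4 · 1/10 = 1/40; with total 17/330.
Normalising, the posterior is P(bowl A | data) = 0, P(bowl B | data) = 35/68, P(bowl C | data) = 0, P(bowl D | data) = 33/68.
The predictive probability is P(white next | data) = (4/7)(35/68) + (1)(33/68) = 53/68.

0.779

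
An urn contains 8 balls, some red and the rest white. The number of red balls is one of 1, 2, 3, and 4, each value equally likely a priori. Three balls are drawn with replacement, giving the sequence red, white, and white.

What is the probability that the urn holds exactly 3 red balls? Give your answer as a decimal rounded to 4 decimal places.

Under each hypothesis, the probability of the observed sequence is: P(data | r = 1) = (1/8)(7/8)(7/8) = 0.095703; P(data | r = 2) = (2/8)(6/8)(6/8) = 0.14062; P(data | r = 3) = (3/8)(5/8)(5/8) = 0.14648; P(data | r = 4) = (4/8)(4/8)(4/8) = 0.125.
Multiplying each by its prior: 1/4 · 0.095703 = 0.023926, 1/4 · 0.14062 = 0.035156, 1/4 · 0.14648 = 0.036621, 1/4 · 0.125 = 0.03125; with total 0.12695.
So P(r = 3 | data) = (0.036621) / (0.12695) = 0.28846.

0.2885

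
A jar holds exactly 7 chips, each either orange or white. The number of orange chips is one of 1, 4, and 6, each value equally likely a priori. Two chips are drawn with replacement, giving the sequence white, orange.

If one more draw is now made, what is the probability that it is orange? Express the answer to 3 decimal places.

0.536

For each hypothesis, P(data | H) works out to: P(data | r = 1) = (6/7)(1/7) = 6/49; P(data | r = 4) = (3/7)(4/7) = 12/49; P(data | r = 6) = (1/7)(6/7) = 6/49.
Multiplying each by its prior: 1/3 · 6/49 = 2/49, 1/3 · 12/49 = 4/49, 1/3 · 6/49 = 2/49; summing to 8/49.
Normalising, the posterior is P(r = 1 | data) = 1/4, P(r = 4 | data) = 1/2, P(r = 6 | data) = 1/4.
The predictive probability is P(orange next | data) = (1/7)(1/4) + (4/7)(1/2) + (6/7)(1/4) = 15/28.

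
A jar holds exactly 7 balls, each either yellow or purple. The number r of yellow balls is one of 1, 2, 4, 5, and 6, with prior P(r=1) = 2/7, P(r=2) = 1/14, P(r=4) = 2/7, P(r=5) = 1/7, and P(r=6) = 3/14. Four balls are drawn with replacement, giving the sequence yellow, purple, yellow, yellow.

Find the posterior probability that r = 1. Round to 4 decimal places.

For each hypothesis, P(data | H) works out to: P(data | r = 1) = (1/7)(6/7)(1/7)(1/7) = 0.002499; P(data | r = 2) = (2/7)(5/7)(2/7)(2/7) = 0.01666; P(data | r = 4) = (4/7)(3/7)(4/7)(4/7) = 0.079967; P(data | r = 5) = (5/7)(2/7)(5/7)(5/7) = 0.10412; P(data | r = 6) = (6/7)(1/7)(6/7)(6/7) = 0.089963.
The prior-weighted likelihoods are 2/7 · 0.002499 = 0.00071399, 1/14 · 0.01666 = 0.00119, 2/7 · 0.079967 = 0.022848, 1/7 · 0.10412 = 0.014875, 3/14 · 0.089963 = 0.019278; summing to 0.058904.
Therefore the posterior P(r = 1 | data) = (0.00071399) / (0.058904) = 0.012121.

0.0121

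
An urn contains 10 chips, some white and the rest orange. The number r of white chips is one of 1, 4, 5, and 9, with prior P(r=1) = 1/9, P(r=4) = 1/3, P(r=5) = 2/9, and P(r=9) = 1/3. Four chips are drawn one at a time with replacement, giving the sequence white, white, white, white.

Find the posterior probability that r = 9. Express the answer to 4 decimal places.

Compute the likelihood of the observed sequence for each case: P(data | r = 1) = (1/10)(1/10)(1/10)(1/10) = 0.0001; P(data | r = 4) = (4/10)(4/10)(4/10)(4/10) = 0.0256; P(data | r = 5) = (5/10)(5/10)(5/10)(5/10) = 0.0625; P(data | r = 9) = (9/10)(9/10)(9/10)(9/10) = 0.6561.
The prior-weighted likelihoods are 1/9 · 0.0001 = 1.1111e-05, 1/3 · 0.0256 = 0.0085333, 2/9 · 0.0625 = 0.013889, 1/3 · 0.6561 = 0.2187; summing to 0.24113.
So P(r = 9 | data) = (0.2187) / (0.24113) = 0.90697.

0.9070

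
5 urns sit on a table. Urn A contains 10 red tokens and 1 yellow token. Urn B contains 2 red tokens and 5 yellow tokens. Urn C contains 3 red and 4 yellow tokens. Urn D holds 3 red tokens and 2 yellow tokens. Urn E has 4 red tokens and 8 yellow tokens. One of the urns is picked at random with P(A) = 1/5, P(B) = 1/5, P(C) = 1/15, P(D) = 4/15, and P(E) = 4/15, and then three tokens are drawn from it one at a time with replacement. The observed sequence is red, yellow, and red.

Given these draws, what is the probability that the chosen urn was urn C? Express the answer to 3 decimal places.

The likelihood of the observed sequence under each hypothesis: P(data | urn A) = (10/11)(1/11)(10/11) = 0.075131; P(data | urn B) = (2/7)(5/7)(2/7) = 0.058309; P(data | urn C) = (3/7)(4/7)(3/7) = 0.10496; P(data | urn D) = (3/5)(2/5)(3/5) = 0.144; P(data | urn E) = (4/12)(8/12)(4/12) = 0.074074.
Multiplying each by its prior: 1/5 · 0.075131 = 0.015026, 1/5 · 0.058309 = 0.011662, 1/15 · 0.10496 = 0.0069971, 4/15 · 0.144 = 0.0384, 4/15 · 0.074074 = 0.019753; with total 0.091838.
So P(urn C | data) = (0.0069971) / (0.091838) = 0.076189.

0.076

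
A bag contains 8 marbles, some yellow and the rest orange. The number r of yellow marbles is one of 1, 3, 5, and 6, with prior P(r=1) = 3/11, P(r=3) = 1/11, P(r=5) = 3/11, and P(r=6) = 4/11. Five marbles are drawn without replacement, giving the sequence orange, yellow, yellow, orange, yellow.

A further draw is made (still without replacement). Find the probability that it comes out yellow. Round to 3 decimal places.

Under each hypothesis, the probability of the observed sequence is: P(data | r = 1) = (7/8)(1/7)(0/6) = 0; P(data | r = 3) = (5/8)(3/7)(2/6)(4/5)(1/4) = 1/56; P(data | r = 5) = (3/8)(5/7)(4/6)(2/5)(3/4) = 3/56; P(data | r = 6) = (2/8)(6/7)(5/6)(1/5)(4/4) = 1/28.
The prior-weighted likelihoods are 3/11 · 0 = 0, 1/11 · 1/56 = 1/616, 3/11 · 3/56 = 9/616, 4/11 · 1/28 = 1/77; summing to 9/308.
Normalising, the posterior is P(r = 1 | data) = 0, P(r = 3 | data) = 1/18, P(r = 5 | data) = 1/2, P(r = 6 | data) = 4/9.
The predictive probability is P(yellow next | data) = (0)(1/18) + (2/3)(1/2) + (1)(4/9) = 7/9.

0.778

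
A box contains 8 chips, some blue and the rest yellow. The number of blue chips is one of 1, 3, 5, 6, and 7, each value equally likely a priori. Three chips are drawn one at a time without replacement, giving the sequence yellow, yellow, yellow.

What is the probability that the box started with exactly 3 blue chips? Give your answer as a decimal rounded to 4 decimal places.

0.2174

Under each hypothesis, the probability of the observed sequence is: P(data | r = 1) = (7/8)(6/7)(5/6) = 5/8; P(data | r = 3) = (5/8)(4/7)(3/6) = 5/28; P(data | r = 5) = (3/8)(2/7)(1/6) = 1/56; P(data | r = 6) = (2/8)(1/7)(0/6) = 0; P(data | r = 7) = (1/8)(0/7) = 0.
The prior-weighted likelihoods are 1/5 · 5/8 = 1/8, 1/5 · 5/28 = 1/28, 1/5 · 1/56 = 1/280, 1/5 · 0 = 0, 1/5 · 0 = 0; with total 23/140.
By Bayes' rule, P(r = 3 | data) = (1/28) / (23/140) = 5/23.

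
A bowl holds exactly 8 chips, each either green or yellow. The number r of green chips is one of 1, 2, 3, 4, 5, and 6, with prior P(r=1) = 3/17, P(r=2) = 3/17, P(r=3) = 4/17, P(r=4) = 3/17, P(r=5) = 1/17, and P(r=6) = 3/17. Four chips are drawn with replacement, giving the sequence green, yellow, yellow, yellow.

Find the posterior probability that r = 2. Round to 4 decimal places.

0.2660

For each hypothesis, P(data | H) works out to: P(data | r = 1) = (1/8)(7/8)(7/8)(7/8) = 0.08374; P(data | r = 2) = (2/8)(6/8)(6/8)(6/8) = 0.10547; P(data | r = 3) = (3/8)(5/8)(5/8)(5/8) = 0.091553; P(data | r = 4) = (4/8)(4/8)(4/8)(4/8) = 0.0625; P(data | r = 5) = (5/8)(3/8)(3/8)(3/8) = 0.032959; P(data | r = 6) = (6/8)(2/8)(2/8)(2/8) = 0.011719.
Multiplying each by its prior: 3/17 · 0.08374 = 0.014778, 3/17 · 0.10547 = 0.018612, 4/17 · 0.091553 = 0.021542, 3/17 · 0.0625 = 0.011029, 1/17 · 0.032959 = 0.0019388, 3/17 · 0.011719 = 0.002068; summing to 0.069968.
So P(r = 2 | data) = (0.018612) / (0.069968) = 0.26601.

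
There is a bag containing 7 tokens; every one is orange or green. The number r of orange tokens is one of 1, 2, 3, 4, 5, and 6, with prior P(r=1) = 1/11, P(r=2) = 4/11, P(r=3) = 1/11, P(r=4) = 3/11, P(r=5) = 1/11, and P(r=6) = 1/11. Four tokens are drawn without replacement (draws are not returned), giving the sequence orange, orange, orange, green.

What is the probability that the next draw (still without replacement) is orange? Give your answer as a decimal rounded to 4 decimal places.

0.5667

Compute the likelihood of the observed sequence for each case: P(data | r = 1) = (1/7)(0/6) = 0; P(data | r = 2) = (2/7)(1/6)(0/5) = 0; P(data | r = 3) = (3/7)(2/6)(1/5)(4/4) = 1/35; P(data | r = 4) = (4/7)(3/6)(2/5)(3/4) = 3/35; P(data | r = 5) = (5/7)(4/6)(3/5)(2/4) = 1/7; P(data | r = 6) = (6/7)(5/6)(4/5)(1/4) = 1/7.
Multiplying each by its prior: 1/11 · 0 = 0, 4/11 · 0 = 0, 1/11 · 1/35 = 1/385, 3/11 · 3/35 = 9/385, 1/11 · 1/7 = 1/77, 1/11 · 1/7 = 1/77; with total 4/77.
Dividing through by the total gives posterior P(r = 1 | data) = 0, P(r = 2 | data) = 0, P(r = 3 | data) = 1/20, P(r = 4 | data) = 9/20, P(r = 5 | data) = 1/4, P(r = 6 | data) = 1/4.
So P(orange next | data) = Σ P(orange next | H) P(H | data) = (0)(1/20) + (1/3)(9/20) + (2/3)(1/4) + (1)(1/4) = 17/30.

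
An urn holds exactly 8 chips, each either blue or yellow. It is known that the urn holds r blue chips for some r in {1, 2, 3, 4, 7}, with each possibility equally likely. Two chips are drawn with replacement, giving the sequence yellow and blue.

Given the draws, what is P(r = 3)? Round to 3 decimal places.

0.263

Compute the likelihood of the observed sequence for each case: P(data | r = 1) = (7/8)(1/8) = 7/64; P(data | r = 2) = (6/8)(2/8) = 3/16; P(data | r = 3) = (5/8)(3/8) = 15/64; P(data | r = 4) = (4/8)(4/8) = 1/4; P(data | r = 7) = (1/8)(7/8) = 7/64.
Multiplying each by its prior: 1/5 · 7/64 = 7/320, 1/5 · 3/16 = 3/80, 1/5 · 15/64 = 3/64, 1/5 · 1/4 = 1/20, 1/5 · 7/64 = 7/320; with total 57/320.
Hence P(r = 3 | data) = (3/64) / (57/320) = 5/19.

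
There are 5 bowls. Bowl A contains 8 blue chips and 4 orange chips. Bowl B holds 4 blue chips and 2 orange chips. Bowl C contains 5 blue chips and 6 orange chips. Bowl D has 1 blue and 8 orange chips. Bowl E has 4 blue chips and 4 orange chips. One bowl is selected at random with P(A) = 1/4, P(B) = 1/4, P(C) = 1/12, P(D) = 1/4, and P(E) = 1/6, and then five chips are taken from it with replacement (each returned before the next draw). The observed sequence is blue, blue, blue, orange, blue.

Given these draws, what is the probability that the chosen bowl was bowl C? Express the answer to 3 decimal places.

Under each hypothesis, the probability of the observed sequence is: P(data | bowl A) = (8/12)(8/12)(8/12)(4/12)(8/12) = 0.065844; P(data | bowl B) = (4/6)(4/6)(4/6)(2/6)(4/6) = 0.065844; P(data | bowl C) = (5/11)(5/11)(5/11)(6/11)(5/11) = 0.023285; P(data | bowl D) = (1/9)(1/9)(1/9)(8/9)(1/9) = 0.00013548; P(data | bowl E) = (4/8)(4/8)(4/8)(4/8)(4/8) = 0.03125.
Weighting by the prior gives 1/4 · 0.065844 = 0.016461, 1/4 · 0.065844 = 0.016461, 1/12 · 0.023285 = 0.0019404, 1/4 · 0.00013548 = 3.387e-05, 1/6 · 0.03125 = 0.0052083; these sum to 0.040104.
Therefore the posterior P(bowl C | data) = (0.0019404) / (0.040104) = 0.048383.

0.048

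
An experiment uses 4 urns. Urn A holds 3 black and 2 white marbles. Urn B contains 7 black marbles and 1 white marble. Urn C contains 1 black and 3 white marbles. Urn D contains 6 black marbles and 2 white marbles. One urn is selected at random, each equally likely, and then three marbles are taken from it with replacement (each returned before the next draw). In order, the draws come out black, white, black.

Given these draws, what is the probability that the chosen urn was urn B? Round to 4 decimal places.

Compute the likelihood of the observed sequence for each case: P(data | urn A) = (3/5)(2/5)(3/5) = 0.144; P(data | urn B) = (7/8)(1/8)(7/8) = 0.095703; P(data | urn C) = (1/4)(3/4)(1/4) = 0.046875; P(data | urn D) = (6/8)(2/8)(6/8) = 0.14062.
Weighting by the prior gives 1/4 · 0.144 = 0.036, 1/4 · 0.095703 = 0.023926, 1/4 · 0.046875 = 0.011719, 1/4 · 0.14062 = 0.035156; these sum to 0.1068.
Hence P(urn B | data) = (0.023926) / (0.1068) = 0.22402.

0.2240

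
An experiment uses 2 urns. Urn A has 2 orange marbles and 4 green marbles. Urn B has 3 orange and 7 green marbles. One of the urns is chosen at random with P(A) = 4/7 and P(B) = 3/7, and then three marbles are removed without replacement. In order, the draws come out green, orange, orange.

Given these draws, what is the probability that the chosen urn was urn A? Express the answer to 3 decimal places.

0.604

For each hypothesis, P(data | H) works out to: P(data | urn A) = (4/6)(2/5)(1/4) = 1/15; P(data | urn B) = (7/10)(3/9)(2/8) = 7/120.
Weighting by the prior gives 4/7 · 1/15 = 4/105, 3/7 · 7/120 = 1/40; with total 53/840.
Hence P(urn A | data) = (4/105) / (53/840) = 32/53.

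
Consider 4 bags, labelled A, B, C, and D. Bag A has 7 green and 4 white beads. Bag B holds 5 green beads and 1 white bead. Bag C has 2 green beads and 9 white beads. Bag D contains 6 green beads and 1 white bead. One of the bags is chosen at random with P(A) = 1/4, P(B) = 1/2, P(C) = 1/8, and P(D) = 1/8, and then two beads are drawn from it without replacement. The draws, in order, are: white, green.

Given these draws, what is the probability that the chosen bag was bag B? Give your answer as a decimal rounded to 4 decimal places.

0.4498

For each hypothesis, P(data | H) works out to: P(data | bag A) = (4/11)(7/10) = 0.25455; P(data | bag B) = (1/6)(5/5) = 0.16667; P(data | bag C) = (9/11)(2/10) = 0.16364; P(data | bag D) = (1/7)(6/6) = 0.14286.
The prior-weighted likelihoods are 1/4 · 0.25455 = 0.063636, 1/2 · 0.16667 = 0.083333, 1/8 · 0.16364 = 0.020455, 1/8 · 0.14286 = 0.017857; these sum to 0.18528.
By Bayes' rule, P(bag B | data) = (0.083333) / (0.18528) = 0.44977.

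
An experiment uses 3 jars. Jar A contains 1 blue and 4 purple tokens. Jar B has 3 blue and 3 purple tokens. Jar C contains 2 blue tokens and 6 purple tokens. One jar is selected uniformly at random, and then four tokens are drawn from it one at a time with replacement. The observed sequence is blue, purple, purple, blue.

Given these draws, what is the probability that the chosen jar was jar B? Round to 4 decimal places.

For each hypothesis, P(data | H) works out to: P(data | jar A) = (1/5)(4/5)(4/5)(1/5) = 0.0256; P(data | jar B) = (3/6)(3/6)(3/6)(3/6) = 0.0625; P(data | jar C) = (2/8)(6/8)(6/8)(2/8) = 0.035156.
Multiplying each by its prior: 1/3 · 0.0256 = 0.0085333, 1/3 · 0.0625 = 0.020833, 1/3 · 0.035156 = 0.011719; these sum to 0.041085.
So P(jar B | data) = (0.020833) / (0.041085) = 0.50707.

0.5071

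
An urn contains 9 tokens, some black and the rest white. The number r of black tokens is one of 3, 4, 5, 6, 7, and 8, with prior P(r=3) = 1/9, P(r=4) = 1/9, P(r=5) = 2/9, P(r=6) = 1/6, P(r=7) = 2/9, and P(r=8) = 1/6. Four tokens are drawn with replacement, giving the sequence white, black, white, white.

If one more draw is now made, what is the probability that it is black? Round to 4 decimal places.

0.4889

The likelihood of the observed sequence under each hypothesis: P(data | r = 3) = (6/9)(3/9)(6/9)(6/9) = 0.098765; P(data | r = 4) = (5/9)(4/9)(5/9)(5/9) = 0.076208; P(data | r = 5) = (4/9)(5/9)(4/9)(4/9) = 0.048773; P(data | r = 6) = (3/9)(6/9)(3/9)(3/9) = 0.024691; P(data | r = 7) = (2/9)(7/9)(2/9)(2/9) = 0.0085353; P(data | r = 8) = (1/9)(8/9)(1/9)(1/9) = 0.0012193.
Weighting by the prior gives 1/9 · 0.098765 = 0.010974, 1/9 · 0.076208 = 0.0084675, 2/9 · 0.048773 = 0.010838, 1/6 · 0.024691 = 0.0041152, 2/9 · 0.0085353 = 0.0018967, 1/6 · 0.0012193 = 0.00020322; summing to 0.036495.
Normalising, the posterior is P(r = 3 | data) = 0.3007, P(r = 4 | data) = 0.23202, P(r = 5 | data) = 0.29698, P(r = 6 | data) = 0.11276, P(r = 7 | data) = 0.051972, P(r = 8 | data) = 0.0055684.
Averaging over the posterior, P(black next | data) = (1/3)(0.3007) + (4/9)(0.23202) + (5/9)(0.29698) + (2/3)(0.11276) + (7/9)(0.051972) + (8/9)(0.0055684) = 0.48889.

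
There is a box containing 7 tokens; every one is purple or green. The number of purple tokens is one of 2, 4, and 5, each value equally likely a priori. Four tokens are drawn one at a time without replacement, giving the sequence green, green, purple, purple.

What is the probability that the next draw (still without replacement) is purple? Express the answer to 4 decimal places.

For each hypothesis, P(data | H) works out to: P(data | r = 2) = (5/7)(4/6)(2/5)(1/4) = 1/21; P(data | r = 4) = (3/7)(2/6)(4/5)(3/4) = 3/35; P(data | r = 5) = (2/7)(1/6)(5/5)(4/4) = 1/21.
Weighting by the prior gives 1/3 · 1/21 = 1/63, 1/3 · 3/35 = 1/35, 1/3 · 1/21 = 1/63; these sum to 19/315.
Normalising, the posterior is P(r = 2 | data) = 5/19, P(r = 4 | data) = 9/19, P(r = 5 | data) = 5/19.
So P(purple next | data) = Σ P(purple next | H) P(H | data) = (0)(5/19) + (2/3)(9/19) + (1)(5/19) = 11/19.

0.5789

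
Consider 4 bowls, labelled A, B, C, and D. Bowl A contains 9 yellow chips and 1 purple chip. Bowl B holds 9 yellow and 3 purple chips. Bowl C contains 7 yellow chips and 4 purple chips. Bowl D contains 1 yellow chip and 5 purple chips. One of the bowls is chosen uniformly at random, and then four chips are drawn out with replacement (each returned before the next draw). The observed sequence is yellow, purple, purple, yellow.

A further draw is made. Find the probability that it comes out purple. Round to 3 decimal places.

0.389

For each hypothesis, P(data | H) works out to: P(data | bowl A) = (9/10)(1/10)(1/10)(9/10) = 0.0081; P(data | bowl B) = (9/12)(3/12)(3/12)(9/12) = 0.035156; P(data | bowl C) = (7/11)(4/11)(4/11)(7/11) = 0.053548; P(data | bowl D) = (1/6)(5/6)(5/6)(1/6) = 0.01929.
Multiplying each by its prior: 1/4 · 0.0081 = 0.002025, 1/4 · 0.035156 = 0.0087891, 1/4 · 0.053548 = 0.013387, 1/4 · 0.01929 = 0.0048225; with total 0.029024.
The posterior is then P(bowl A | data) = 0.069771, P(bowl B | data) = 0.30282, P(bowl C | data) = 0.46125, P(bowl D | data) = 0.16616.
So P(purple next | data) = Σ P(purple next | H) P(H | data) = (1/10)(0.069771) + (1/4)(0.30282) + (4/11)(0.46125) + (5/6)(0.16616) = 0.38887.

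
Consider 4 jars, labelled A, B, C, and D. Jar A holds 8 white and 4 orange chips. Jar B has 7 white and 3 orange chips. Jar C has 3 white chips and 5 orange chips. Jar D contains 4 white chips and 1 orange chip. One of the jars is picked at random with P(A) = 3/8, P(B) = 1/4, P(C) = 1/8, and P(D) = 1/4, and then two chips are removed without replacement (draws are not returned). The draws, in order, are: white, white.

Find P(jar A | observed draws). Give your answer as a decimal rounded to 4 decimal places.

The likelihood of the observed sequence under each hypothesis: P(data | jar A) = (8/12)(7/11) = 0.42424; P(data | jar B) = (7/10)(6/9) = 0.46667; P(data | jar C) = (3/8)(2/7) = 0.10714; P(data | jar D) = (4/5)(3/4) = 0.6.
The prior-weighted likelihoods are 3/8 · 0.42424 = 0.15909, 1/4 · 0.46667 = 0.11667, 1/8 · 0.10714 = 0.013393, 1/4 · 0.6 = 0.15; these sum to 0.43915.
Therefore the posterior P(jar A | data) = (0.15909) / (0.43915) = 0.36227.

0.3623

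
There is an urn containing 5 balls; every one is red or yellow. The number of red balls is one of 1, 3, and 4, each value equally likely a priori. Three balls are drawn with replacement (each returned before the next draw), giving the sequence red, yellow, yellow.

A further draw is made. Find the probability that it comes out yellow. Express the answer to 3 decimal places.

0.575

Compute the likelihood of the observed sequence for each case: P(data | r = 1) = (1/5)(4/5)(4/5) = 16/125; P(data | r = 3) = (3/5)(2/5)(2/5) = 12/125; P(data | r = 4) = (4/5)(1/5)(1/5) = 4/125.
The prior-weighted likelihoods are 1/3 · 16/125 = 16/375, 1/3 · 12/125 = 4/125, 1/3 · 4/125 = 4/375; summing to 32/375.
Normalising, the posterior is P(r = 1 | data) = 1/2, P(r = 3 | data) = 3/8, P(r = 4 | data) = 1/8.
Averaging over the posterior, P(yellow next | data) = (4/5)(1/2) + (2/5)(3/8) + (1/5)(1/8) = 23/40.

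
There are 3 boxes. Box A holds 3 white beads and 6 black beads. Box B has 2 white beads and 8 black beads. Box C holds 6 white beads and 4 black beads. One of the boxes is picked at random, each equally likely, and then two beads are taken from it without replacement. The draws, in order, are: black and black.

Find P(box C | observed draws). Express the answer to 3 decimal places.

For each hypothesis, P(data | H) works out to: P(data | box A) = (6/9)(5/8) = 5/12; P(data | box B) = (8/10)(7/9) = 28/45; P(data | box C) = (4/10)(3/9) = 2/15.
Multiplying each by its prior: 1/3 · 5/12 = 5/36, 1/3 · 28/45 = 28/135, 1/3 · 2/15 = 2/45; summing to 211/540.
Therefore the posterior P(box C | data) = (2/45) / (211/540) = 24/211.

0.114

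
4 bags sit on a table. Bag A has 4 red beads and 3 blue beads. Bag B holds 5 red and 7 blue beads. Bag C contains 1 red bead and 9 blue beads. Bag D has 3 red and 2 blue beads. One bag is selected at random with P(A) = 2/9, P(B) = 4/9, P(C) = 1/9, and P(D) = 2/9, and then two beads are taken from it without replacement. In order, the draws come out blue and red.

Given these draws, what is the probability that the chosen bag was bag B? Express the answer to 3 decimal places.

0.455

The likelihood of the observed sequence under each hypothesis: P(data | bag A) = (3/7)(4/6) = 0.28571; P(data | bag B) = (7/12)(5/11) = 0.26515; P(data | bag C) = (9/10)(1/9) = 0.1; P(data | bag D) = (2/5)(3/4) = 0.3.
The prior-weighted likelihoods are 2/9 · 0.28571 = 0.063492, 4/9 · 0.26515 = 0.11785, 1/9 · 0.1 = 0.011111, 2/9 · 0.3 = 0.066667; these sum to 0.25911.
Hence P(bag B | data) = (0.11785) / (0.25911) = 0.4548.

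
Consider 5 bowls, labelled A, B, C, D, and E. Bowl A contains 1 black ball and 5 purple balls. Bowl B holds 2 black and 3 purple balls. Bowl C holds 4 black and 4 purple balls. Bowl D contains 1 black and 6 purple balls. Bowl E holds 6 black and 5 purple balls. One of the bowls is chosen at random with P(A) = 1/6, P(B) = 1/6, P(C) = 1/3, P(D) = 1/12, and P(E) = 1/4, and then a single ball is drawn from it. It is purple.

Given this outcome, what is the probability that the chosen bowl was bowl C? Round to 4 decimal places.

Under each hypothesis, the probability of this draw is: P(data | bowl A) = (5/6) = 0.83333; P(data | bowl B) = (3/5) = 0.6; P(data | bowl C) = (4/8) = 0.5; P(data | bowl D) = (6/7) = 0.85714; P(data | bowl E) = (5/11) = 0.45455.
Multiplying each by its prior: 1/6 · 0.83333 = 0.13889, 1/6 · 0.6 = 0.1, 1/3 · 0.5 = 0.16667, 1/12 · 0.85714 = 0.071429, 1/4 · 0.45455 = 0.11364; with total 0.59062.
By Bayes' rule, P(bowl C | data) = (0.16667) / (0.59062) = 0.28219.

0.2822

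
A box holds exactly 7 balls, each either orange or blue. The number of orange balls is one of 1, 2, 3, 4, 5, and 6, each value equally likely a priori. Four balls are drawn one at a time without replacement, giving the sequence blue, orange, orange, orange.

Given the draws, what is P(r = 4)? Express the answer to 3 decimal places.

For each hypothesis, P(data | H) works out to: P(data | r = 1) = (6/7)(1/6)(0/5) = 0; P(data | r = 2) = (5/7)(2/6)(1/5)(0/4) = 0; P(data | r = 3) = (4/7)(3/6)(2/5)(1/4) = 1/35; P(data | r = 4) = (3/7)(4/6)(3/5)(2/4) = 3/35; P(data | r = 5) = (2/7)(5/6)(4/5)(3/4) = 1/7; P(data | r = 6) = (1/7)(6/6)(5/5)(4/4) = 1/7.
The prior-weighted likelihoods are 1/6 · 0 = 0, 1/6 · 0 = 0, 1/6 · 1/35 = 1/210, 1/6 · 3/35 = 1/70, 1/6 · 1/7 = 1/42, 1/6 · 1/7 = 1/42; these sum to 1/15.
So P(r = 4 | data) = (1/70) / (1/15) = 3/14.

0.214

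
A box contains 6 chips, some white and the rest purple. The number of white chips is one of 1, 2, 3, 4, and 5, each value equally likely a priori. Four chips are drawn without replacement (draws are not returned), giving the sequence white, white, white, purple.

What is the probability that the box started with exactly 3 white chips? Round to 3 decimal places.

Compute the likelihood of the observed sequence for each case: P(data | r = 1) = (1/6)(0/5) = 0; P(data | r = 2) = (2/6)(1/5)(0/4) = 0; P(data | r = 3) = (3/6)(2/5)(1/4)(3/3) = 1/20; P(data | r = 4) = (4/6)(3/5)(2/4)(2/3) = 2/15; P(data | r = 5) = (5/6)(4/5)(3/4)(1/3) = 1/6.
Weighting by the prior gives 1/5 · 0 = 0, 1/5 · 0 = 0, 1/5 · 1/20 = 1/100, 1/5 · 2/15 = 2/75, 1/5 · 1/6 = 1/30; with total 7/100.
By Bayes' rule, P(r = 3 | data) = (1/100) / (7/100) = 1/7.

0.143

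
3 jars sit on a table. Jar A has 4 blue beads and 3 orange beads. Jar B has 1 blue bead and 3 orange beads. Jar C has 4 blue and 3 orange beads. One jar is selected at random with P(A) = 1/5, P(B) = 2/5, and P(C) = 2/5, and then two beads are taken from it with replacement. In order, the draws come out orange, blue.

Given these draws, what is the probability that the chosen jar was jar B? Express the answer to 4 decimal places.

0.3379

The likelihood of the observed sequence under each hypothesis: P(data | jar A) = (3/7)(4/7) = 12/49; P(data | jar B) = (3/4)(1/4) = 3/16; P(data | jar C) = (3/7)(4/7) = 12/49.
The prior-weighted likelihoods are 1/5 · 12/49 = 12/245, 2/5 · 3/16 = 3/40, 2/5 · 12/49 = 24/245; summing to 87/392.
By Bayes' rule, P(jar B | data) = (3/40) / (87/392) = 49/145.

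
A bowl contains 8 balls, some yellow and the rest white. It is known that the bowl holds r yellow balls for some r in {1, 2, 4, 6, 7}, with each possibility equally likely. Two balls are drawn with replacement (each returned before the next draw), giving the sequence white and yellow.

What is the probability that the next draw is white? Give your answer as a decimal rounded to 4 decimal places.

0.5000

For each hypothesis, P(data | H) works out to: P(data | r = 1) = (7/8)(1/8) = 7/64; P(data | r = 2) = (6/8)(2/8) = 3/16; P(data | r = 4) = (4/8)(4/8) = 1/4; P(data | r = 6) = (2/8)(6/8) = 3/16; P(data | r = 7) = (1/8)(7/8) = 7/64.
Weighting by the prior gives 1/5 · 7/64 = 7/320, 1/5 · 3/16 = 3/80, 1/5 · 1/4 = 1/20, 1/5 · 3/16 = 3/80, 1/5 · 7/64 = 7/320; summing to 27/160.
Normalising, the posterior is P(r = 1 | data) = 7/54, P(r = 2 | data) = 2/9, P(r = 4 | data) = 8/27, P(r = 6 | data) = 2/9, P(r = 7 | data) = 7/54.
So P(white next | data) = Σ P(white next | H) P(H | data) = (7/8)(7/54) + (3/4)(2/9) + (1/2)(8/27) + (1/4)(2/9) + (1/8)(7/54) = 1/2.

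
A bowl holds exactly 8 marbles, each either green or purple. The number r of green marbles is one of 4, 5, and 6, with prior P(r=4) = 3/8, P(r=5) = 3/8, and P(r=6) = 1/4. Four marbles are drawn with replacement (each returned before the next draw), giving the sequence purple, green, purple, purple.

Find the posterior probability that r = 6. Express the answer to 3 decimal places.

0.076

Compute the likelihood of the observed sequence for each case: P(data | r = 4) = (4/8)(4/8)(4/8)(4/8) = 0.0625; P(data | r = 5) = (3/8)(5/8)(3/8)(3/8) = 0.032959; P(data | r = 6) = (2/8)(6/8)(2/8)(2/8) = 0.011719.
Multiplying each by its prior: 3/8 · 0.0625 = 0.023438, 3/8 · 0.032959 = 0.01236, 1/4 · 0.011719 = 0.0029297; these sum to 0.038727.
So P(r = 6 | data) = (0.0029297) / (0.038727) = 0.07565.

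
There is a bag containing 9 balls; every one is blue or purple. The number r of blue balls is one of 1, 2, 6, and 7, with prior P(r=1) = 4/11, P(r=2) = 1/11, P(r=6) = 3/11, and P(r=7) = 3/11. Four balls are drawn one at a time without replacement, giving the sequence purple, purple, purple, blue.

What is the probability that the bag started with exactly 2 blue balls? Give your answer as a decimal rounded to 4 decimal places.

Under each hypothesis, the probability of the observed sequence is: P(data | r = 1) = (8/9)(7/8)(6/7)(1/6) = 1/9; P(data | r = 2) = (7/9)(6/8)(5/7)(2/6) = 5/36; P(data | r = 6) = (3/9)(2/8)(1/7)(6/6) = 1/84; P(data | r = 7) = (2/9)(1/8)(0/7) = 0.
The prior-weighted likelihoods are 4/11 · 1/9 = 4/99, 1/11 · 5/36 = 5/396, 3/11 · 1/84 = 1/308, 3/11 · 0 = 0; these sum to 13/231.
So P(r = 2 | data) = (5/396) / (13/231) = 35/156.

0.2244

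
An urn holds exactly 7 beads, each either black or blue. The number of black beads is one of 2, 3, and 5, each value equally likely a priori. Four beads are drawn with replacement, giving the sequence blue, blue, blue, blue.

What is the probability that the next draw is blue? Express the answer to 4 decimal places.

Under each hypothesis, the probability of the observed sequence is: P(data | r = 2) = (5/7)(5/7)(5/7)(5/7) = 0.26031; P(data | r = 3) = (4/7)(4/7)(4/7)(4/7) = 0.10662; P(data | r = 5) = (2/7)(2/7)(2/7)(2/7) = 0.0066639.
Weighting by the prior gives 1/3 · 0.26031 = 0.086769, 1/3 · 0.10662 = 0.035541, 1/3 · 0.0066639 = 0.0022213; summing to 0.12453.
The posterior is then P(r = 2 | data) = 0.69677, P(r = 3 | data) = 0.2854, P(r = 5 | data) = 0.017837.
Averaging over the posterior, P(blue next | data) = (5/7)(0.69677) + (4/7)(0.2854) + (2/7)(0.017837) = 0.66587.

0.6659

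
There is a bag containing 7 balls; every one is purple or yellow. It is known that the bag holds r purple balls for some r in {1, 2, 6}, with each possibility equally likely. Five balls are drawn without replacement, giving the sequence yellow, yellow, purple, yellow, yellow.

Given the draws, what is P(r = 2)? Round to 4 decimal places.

For each hypothesis, P(data | H) works out to: P(data | r = 1) = (6/7)(5/6)(1/5)(4/4)(3/3) = 1/7; P(data | r = 2) = (5/7)(4/6)(2/5)(3/4)(2/3) = 2/21; P(data | r = 6) = (1/7)(0/6) = 0.
The prior-weighted likelihoods are 1/3 · 1/7 = 1/21, 1/3 · 2/21 = 2/63, 1/3 · 0 = 0; summing to 5/63.
Hence P(r = 2 | data) = (2/63) / (5/63) = 2/5.

0.4000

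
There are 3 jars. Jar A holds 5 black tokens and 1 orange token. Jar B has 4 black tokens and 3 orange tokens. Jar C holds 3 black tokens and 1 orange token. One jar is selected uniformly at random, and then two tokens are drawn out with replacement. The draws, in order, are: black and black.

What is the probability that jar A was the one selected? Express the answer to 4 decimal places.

0.4386

Compute the likelihood of the observed sequence for each case: P(data | jar A) = (5/6)(5/6) = 0.69444; P(data | jar B) = (4/7)(4/7) = 0.32653; P(data | jar C) = (3/4)(3/4) = 0.5625.
Multiplying each by its prior: 1/3 · 0.69444 = 0.23148, 1/3 · 0.32653 = 0.10884, 1/3 · 0.5625 = 0.1875; these sum to 0.52783.
Hence P(jar A | data) = (0.23148) / (0.52783) = 0.43856.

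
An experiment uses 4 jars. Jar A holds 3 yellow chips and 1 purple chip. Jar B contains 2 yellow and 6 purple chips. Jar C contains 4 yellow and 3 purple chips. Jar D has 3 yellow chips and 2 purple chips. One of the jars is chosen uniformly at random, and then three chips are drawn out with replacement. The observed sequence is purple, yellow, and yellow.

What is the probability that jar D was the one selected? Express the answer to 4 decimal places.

Compute the likelihood of the observed sequence for each case: P(data | jar A) = (1/4)(3/4)(3/4) = 0.14062; P(data | jar B) = (6/8)(2/8)(2/8) = 0.046875; P(data | jar C) = (3/7)(4/7)(4/7) = 0.13994; P(data | jar D) = (2/5)(3/5)(3/5) = 0.144.
The prior-weighted likelihoods are 1/4 · 0.14062 = 0.035156, 1/4 · 0.046875 = 0.011719, 1/4 · 0.13994 = 0.034985, 1/4 · 0.144 = 0.036; these sum to 0.11786.
By Bayes' rule, P(jar D | data) = (0.036) / (0.11786) = 0.30545.

0.3054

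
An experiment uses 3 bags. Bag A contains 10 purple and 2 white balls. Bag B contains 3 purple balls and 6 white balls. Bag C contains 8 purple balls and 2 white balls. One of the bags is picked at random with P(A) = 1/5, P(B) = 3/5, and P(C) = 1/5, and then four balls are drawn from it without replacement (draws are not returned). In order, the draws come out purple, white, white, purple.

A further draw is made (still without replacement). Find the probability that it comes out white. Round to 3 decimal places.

0.662

Under each hypothesis, the probability of the observed sequence is: P(data | bag A) = (10/12)(2/11)(1/10)(9/9) = 0.015152; P(data | bag B) = (3/9)(6/8)(5/7)(2/6) = 0.059524; P(data | bag C) = (8/10)(2/9)(1/8)(7/7) = 0.022222.
Weighting by the prior gives 1/5 · 0.015152 = 0.0030303, 3/5 · 0.059524 = 0.035714, 1/5 · 0.022222 = 0.0044444; these sum to 0.043189.
Normalising, the posterior is P(bag A | data) = 0.070164, P(bag B | data) = 0.82693, P(bag C | data) = 0.10291.
So P(white next | data) = Σ P(white next | H) P(H | data) = (0)(0.070164) + (4/5)(0.82693) + (0)(0.10291) = 0.66154.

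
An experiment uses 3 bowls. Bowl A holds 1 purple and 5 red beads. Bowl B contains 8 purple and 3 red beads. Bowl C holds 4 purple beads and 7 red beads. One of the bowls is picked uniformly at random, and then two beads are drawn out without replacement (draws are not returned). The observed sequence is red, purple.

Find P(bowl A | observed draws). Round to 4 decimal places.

0.2607

For each hypothesis, P(data | H) works out to: P(data | bowl A) = (5/6)(1/5) = 1/6; P(data | bowl B) = (3/11)(8/10) = 12/55; P(data | bowl C) = (7/11)(4/10) = 14/55.
Multiplying each by its prior: 1/3 · 1/6 = 1/18, 1/3 · 12/55 = 4/55, 1/3 · 14/55 = 14/165; summing to 211/990.
So P(bowl A | data) = (1/18) / (211/990) = 55/211.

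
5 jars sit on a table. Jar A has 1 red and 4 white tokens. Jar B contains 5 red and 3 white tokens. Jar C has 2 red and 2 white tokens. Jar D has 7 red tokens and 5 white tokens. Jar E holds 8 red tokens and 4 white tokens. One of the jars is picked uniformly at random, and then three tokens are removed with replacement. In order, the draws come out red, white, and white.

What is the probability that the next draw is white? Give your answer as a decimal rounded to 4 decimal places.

The likelihood of the observed sequence under each hypothesis: P(data | jar A) = (1/5)(4/5)(4/5) = 0.128; P(data | jar B) = (5/8)(3/8)(3/8) = 0.087891; P(data | jar C) = (2/4)(2/4)(2/4) = 0.125; P(data | jar D) = (7/12)(5/12)(5/12) = 0.10127; P(data | jar E) = (8/12)(4/12)(4/12) = 0.074074.
Multiplying each by its prior: 1/5 · 0.128 = 0.0256, 1/5 · 0.087891 = 0.017578, 1/5 · 0.125 = 0.025, 1/5 · 0.10127 = 0.020255, 1/5 · 0.074074 = 0.014815; with total 0.10325.
Dividing through by the total gives posterior P(jar A | data) = 0.24795, P(jar B | data) = 0.17025, P(jar C | data) = 0.24214, P(jar D | data) = 0.19618, P(jar E | data) = 0.14349.
Averaging over the posterior, P(white next | data) = (4/5)(0.24795) + (3/8)(0.17025) + (1/2)(0.24214) + (5/12)(0.19618) + (1/3)(0.14349) = 0.51284.

0.5128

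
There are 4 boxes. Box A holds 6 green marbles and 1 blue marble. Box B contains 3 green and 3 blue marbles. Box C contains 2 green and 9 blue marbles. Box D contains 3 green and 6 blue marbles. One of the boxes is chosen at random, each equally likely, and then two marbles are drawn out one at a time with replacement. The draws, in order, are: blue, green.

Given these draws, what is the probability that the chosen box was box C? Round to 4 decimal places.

0.2001

For each hypothesis, P(data | H) works out to: P(data | box A) = (1/7)(6/7) = 0.12245; P(data | box B) = (3/6)(3/6) = 0.25; P(data | box C) = (9/11)(2/11) = 0.14876; P(data | box D) = (6/9)(3/9) = 0.22222.
Weighting by the prior gives 1/4 · 0.12245 = 0.030612, 1/4 · 0.25 = 0.0625, 1/4 · 0.14876 = 0.03719, 1/4 · 0.22222 = 0.055556; with total 0.18586.
By Bayes' rule, P(box C | data) = (0.03719) / (0.18586) = 0.2001.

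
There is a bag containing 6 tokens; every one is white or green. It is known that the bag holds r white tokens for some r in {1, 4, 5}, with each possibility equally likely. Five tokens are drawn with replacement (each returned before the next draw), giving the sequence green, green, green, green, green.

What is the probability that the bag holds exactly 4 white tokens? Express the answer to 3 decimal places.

Under each hypothesis, the probability of the observed sequence is: P(data | r = 1) = (5/6)(5/6)(5/6)(5/6)(5/6) = 0.40188; P(data | r = 4) = (2/6)(2/6)(2/6)(2/6)(2/6) = 0.0041152; P(data | r = 5) = (1/6)(1/6)(1/6)(1/6)(1/6) = 0.0001286.
Multiplying each by its prior: 1/3 · 0.40188 = 0.13396, 1/3 · 0.0041152 = 0.0013717, 1/3 · 0.0001286 = 4.2867e-05; with total 0.13537.
So P(r = 4 | data) = (0.0013717) / (0.13537) = 0.010133.

0.010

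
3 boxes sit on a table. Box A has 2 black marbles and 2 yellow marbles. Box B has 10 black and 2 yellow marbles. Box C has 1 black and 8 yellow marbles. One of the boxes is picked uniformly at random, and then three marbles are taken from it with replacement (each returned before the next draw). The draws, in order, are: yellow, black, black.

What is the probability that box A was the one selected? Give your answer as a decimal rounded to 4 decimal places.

0.4966

The likelihood of the observed sequence under each hypothesis: P(data | box A) = (2/4)(2/4)(2/4) = 0.125; P(data | box B) = (2/12)(10/12)(10/12) = 0.11574; P(data | box C) = (8/9)(1/9)(1/9) = 0.010974.
Weighting by the prior gives 1/3 · 0.125 = 0.041667, 1/3 · 0.11574 = 0.03858, 1/3 · 0.010974 = 0.003658; summing to 0.083905.
So P(box A | data) = (0.041667) / (0.083905) = 0.49659.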